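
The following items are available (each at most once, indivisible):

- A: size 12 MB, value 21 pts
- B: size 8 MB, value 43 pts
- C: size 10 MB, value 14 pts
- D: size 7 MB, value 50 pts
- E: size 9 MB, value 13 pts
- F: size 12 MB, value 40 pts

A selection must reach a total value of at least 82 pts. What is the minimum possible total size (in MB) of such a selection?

Subsets with value ≥ 82, sorted by total size:
- B+D: size 15, value 93
- D+F: size 19, value 90
- B+F: size 20, value 83
Minimum size: 15 MB.

15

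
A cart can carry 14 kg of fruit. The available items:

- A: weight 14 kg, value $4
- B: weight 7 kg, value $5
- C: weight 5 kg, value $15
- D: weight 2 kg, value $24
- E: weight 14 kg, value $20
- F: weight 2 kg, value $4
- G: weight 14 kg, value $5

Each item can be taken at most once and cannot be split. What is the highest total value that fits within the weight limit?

$44

This is a 0/1 knapsack; check combinations near the capacity.
- B+C+D: weight 7+5+2=14, value 5+15+24=44
- C+D+F: weight 5+2+2=9, value 15+24+4=43
- C+D: weight 5+2=7, value 15+24=39
Best: $44.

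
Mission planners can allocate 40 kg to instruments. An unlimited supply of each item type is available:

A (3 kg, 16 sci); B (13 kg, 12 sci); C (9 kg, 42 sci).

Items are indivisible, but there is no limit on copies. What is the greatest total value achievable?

208 sci

Best value-per-unit is A at 16/3, and filling with it alone uses mass 13×3=39. No mix of the others beats 13×16 = 208.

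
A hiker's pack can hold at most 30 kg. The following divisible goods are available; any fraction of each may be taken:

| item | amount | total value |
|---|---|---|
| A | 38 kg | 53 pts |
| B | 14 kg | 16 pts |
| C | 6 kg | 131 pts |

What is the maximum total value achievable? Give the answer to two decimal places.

164.47

Take in order of value per unit:
- C (131/6 per unit): all 6 → value 131, running total 131.00
- A (53/38 per unit): 24 of 38 → value 24×53/38 = 33.4737, running total 164.47
Total 164.47.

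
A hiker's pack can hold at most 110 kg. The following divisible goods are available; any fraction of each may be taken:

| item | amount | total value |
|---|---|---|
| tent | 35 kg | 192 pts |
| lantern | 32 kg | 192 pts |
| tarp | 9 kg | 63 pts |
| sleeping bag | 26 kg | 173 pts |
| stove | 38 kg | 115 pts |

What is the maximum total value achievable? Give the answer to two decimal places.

Take in order of value per unit:
- tarp (63/9 per unit): all 9 → value 63, running total 63.00
- sleeping bag (173/26 per unit): all 26 → value 173, running total 236.00
- lantern (192/32 per unit): all 32 → value 192, running total 428.00
- tent (192/35 per unit): all 35 → value 192, running total 620.00
- stove (115/38 per unit): 8 of 38 → value 8×115/38 = 24.2105, running total 644.21
Total 644.21.

644.21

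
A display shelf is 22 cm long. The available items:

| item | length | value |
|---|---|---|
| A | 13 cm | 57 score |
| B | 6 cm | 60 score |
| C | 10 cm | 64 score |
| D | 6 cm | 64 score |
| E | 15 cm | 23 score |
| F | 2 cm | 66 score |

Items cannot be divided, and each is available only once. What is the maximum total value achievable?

Check high-value combinations within 22 cm:
- C+D+F: length 10+6+2=18, value 64+64+66=194
- B+D+F: length 6+6+2=14, value 60+64+66=190
- B+C+F: length 6+10+2=18, value 60+64+66=190
- B+C+D: length 6+10+6=22, value 60+64+64=188
- A+D+F: length 13+6+2=21, value 57+64+66=187
Best: 194 score.

194 score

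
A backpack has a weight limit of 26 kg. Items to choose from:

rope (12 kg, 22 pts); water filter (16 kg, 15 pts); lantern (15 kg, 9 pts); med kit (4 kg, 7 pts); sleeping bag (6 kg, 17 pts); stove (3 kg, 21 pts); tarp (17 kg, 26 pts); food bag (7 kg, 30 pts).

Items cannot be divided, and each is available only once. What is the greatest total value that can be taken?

This is a 0/1 knapsack; check combinations near the capacity.
- rope+med kit+stove+food bag: weight 12+4+3+7=26, value 22+7+21+30=80
- med kit+sleeping bag+stove+food bag: weight 4+6+3+7=20, value 7+17+21+30=75
- rope+stove+food bag: weight 12+3+7=22, value 22+21+30=73
- rope+sleeping bag+food bag: weight 12+6+7=25, value 22+17+30=69
Best: 80 pts.

80 pts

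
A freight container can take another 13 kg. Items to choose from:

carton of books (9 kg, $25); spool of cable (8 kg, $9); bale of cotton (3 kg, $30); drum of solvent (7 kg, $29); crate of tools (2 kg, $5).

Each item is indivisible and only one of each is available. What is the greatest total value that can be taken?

$64

This is a 0/1 knapsack; check combinations near the capacity.
- bale of cotton+drum of solvent+crate of tools: weight 3+7+2=12, value 30+29+5=64
- bale of cotton+drum of solvent: weight 3+7=10, value 30+29=59
- carton of books+bale of cotton: weight 9+3=12, value 25+30=55
- spool of cable+bale of cotton+crate of tools: weight 8+3+2=13, value 9+30+5=44
- spool of cable+bale of cotton: weight 8+3=11, value 9+30=39
Best: $64.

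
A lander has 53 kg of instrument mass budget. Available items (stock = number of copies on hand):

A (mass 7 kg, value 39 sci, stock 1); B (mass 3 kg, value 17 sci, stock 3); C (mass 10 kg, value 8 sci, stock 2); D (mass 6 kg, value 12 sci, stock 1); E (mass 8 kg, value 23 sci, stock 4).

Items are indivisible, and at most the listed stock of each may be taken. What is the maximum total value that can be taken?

Best selections within mass 53 and stock limits:
- 1×A + 3×B + 4×E: mass 48, value 182
- 1×A + 2×B + 1×D + 4×E: mass 51, value 177
Best: 182 sci.

182 sci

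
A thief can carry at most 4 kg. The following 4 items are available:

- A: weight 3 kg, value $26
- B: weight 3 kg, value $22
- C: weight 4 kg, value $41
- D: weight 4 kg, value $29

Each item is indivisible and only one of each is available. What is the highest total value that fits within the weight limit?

Check high-value combinations within 4 kg:
- C: weight 4, value 41
- D: weight 4, value 29
- A: weight 3, value 26
Best: $41.

$41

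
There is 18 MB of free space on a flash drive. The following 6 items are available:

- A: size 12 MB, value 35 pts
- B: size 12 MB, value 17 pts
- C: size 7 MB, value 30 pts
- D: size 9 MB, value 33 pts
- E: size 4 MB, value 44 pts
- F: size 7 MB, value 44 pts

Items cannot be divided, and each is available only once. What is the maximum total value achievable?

Check high-value combinations within 18 MB:
- C+E+F: size 7+4+7=18, value 30+44+44=118
- E+F: size 4+7=11, value 44+44=88
- A+E: size 12+4=16, value 35+44=79
Best: 118 pts.

118 pts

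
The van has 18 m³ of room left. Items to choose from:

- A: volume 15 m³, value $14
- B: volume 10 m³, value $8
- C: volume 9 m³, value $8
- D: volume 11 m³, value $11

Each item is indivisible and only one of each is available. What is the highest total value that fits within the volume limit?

$14

This is a 0/1 knapsack; check combinations near the capacity.
- A: volume 15, value 14
- D: volume 11, value 11
- C: volume 9, value 8
- B: volume 10, value 8
Best: $14.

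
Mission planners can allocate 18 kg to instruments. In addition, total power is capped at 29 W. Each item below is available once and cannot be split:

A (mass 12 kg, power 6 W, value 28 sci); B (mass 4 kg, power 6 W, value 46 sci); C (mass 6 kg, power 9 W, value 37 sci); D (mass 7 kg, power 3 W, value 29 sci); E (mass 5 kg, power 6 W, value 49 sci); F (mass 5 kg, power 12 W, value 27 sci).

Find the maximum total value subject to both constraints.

Feasible sets respecting both limits:
- B+C+E: mass 15, power 21, value 132
- B+D+E: mass 16, power 15, value 124
- B+E+F: mass 14, power 24, value 122
Best: 132 sci.

132 sci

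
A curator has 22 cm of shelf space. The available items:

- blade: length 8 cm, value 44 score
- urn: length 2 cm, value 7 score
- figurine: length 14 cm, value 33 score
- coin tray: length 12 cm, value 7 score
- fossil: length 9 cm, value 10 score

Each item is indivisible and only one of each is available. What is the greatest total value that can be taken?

77 score

This is a 0/1 knapsack; check combinations near the capacity.
- blade+figurine: length 8+14=22, value 44+33=77
- blade+urn+fossil: length 8+2+9=19, value 44+7+10=61
- blade+urn+coin tray: length 8+2+12=22, value 44+7+7=58
- blade+fossil: length 8+9=17, value 44+10=54
- blade+urn: length 8+2=10, value 44+7=51
Best: 77 score.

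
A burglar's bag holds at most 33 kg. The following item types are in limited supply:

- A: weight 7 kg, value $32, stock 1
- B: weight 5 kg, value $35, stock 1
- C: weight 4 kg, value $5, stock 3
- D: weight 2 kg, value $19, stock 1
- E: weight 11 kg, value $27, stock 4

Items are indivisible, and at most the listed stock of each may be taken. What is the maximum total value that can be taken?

Best selections within weight 33 and stock limits:
- 1×A + 1×B + 2×C + 1×D + 1×E: weight 33, value 123
- 1×A + 1×B + 1×C + 1×D + 1×E: weight 29, value 118
- 1×A + 1×B + 1×D + 1×E: weight 25, value 113
- 1×B + 1×C + 1×D + 2×E: weight 33, value 113
Best: $123.

$123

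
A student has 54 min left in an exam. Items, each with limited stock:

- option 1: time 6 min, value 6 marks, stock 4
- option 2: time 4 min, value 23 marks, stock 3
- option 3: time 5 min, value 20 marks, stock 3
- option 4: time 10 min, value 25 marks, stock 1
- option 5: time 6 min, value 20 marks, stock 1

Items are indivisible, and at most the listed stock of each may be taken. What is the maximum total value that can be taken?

180 marks

Best selections within time 54 and stock limits:
- 1×option 1 + 3×option 2 + 3×option 3 + 1×option 4 + 1×option 5: time 49, value 180
- 3×option 2 + 3×option 3 + 1×option 4 + 1×option 5: time 43, value 174
- 3×option 1 + 3×option 2 + 3×option 3 + 1×option 5: time 51, value 167
- 2×option 1 + 3×option 2 + 3×option 3 + 1×option 4: time 49, value 166
Best: 180 marks.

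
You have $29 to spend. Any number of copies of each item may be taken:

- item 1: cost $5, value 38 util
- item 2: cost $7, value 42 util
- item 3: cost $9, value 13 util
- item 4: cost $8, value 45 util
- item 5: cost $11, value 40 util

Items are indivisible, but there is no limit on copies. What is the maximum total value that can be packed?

Best value-per-unit is item 1 at 38/5; filling with it alone gives 5×38 = 190.
Optimal mix: 3×item 1 + 2×item 2 → cost 29, value 198.

198 util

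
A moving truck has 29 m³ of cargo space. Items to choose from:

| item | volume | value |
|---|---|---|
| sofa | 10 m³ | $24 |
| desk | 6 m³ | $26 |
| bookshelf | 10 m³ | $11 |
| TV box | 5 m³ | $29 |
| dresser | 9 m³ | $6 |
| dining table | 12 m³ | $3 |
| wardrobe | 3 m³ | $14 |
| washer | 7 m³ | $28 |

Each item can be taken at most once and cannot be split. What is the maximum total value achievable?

$107

Check high-value combinations within 29 m³:
- sofa+desk+TV box+washer: volume 10+6+5+7=28, value 24+26+29+28=107
- desk+TV box+wardrobe+washer: volume 6+5+3+7=21, value 26+29+14+28=97
- sofa+TV box+wardrobe+washer: volume 10+5+3+7=25, value 24+29+14+28=95
- desk+bookshelf+TV box+washer: volume 6+10+5+7=28, value 26+11+29+28=94
- sofa+desk+TV box+wardrobe: volume 10+6+5+3=24, value 24+26+29+14=93
Best: $107.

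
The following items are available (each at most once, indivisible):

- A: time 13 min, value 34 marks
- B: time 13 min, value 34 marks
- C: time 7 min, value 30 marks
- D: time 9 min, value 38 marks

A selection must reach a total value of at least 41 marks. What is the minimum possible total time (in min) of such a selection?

16

Subsets with value ≥ 41, sorted by total time:
- C+D: time 16, value 68
- A+C: time 20, value 64
- B+C: time 20, value 64
- A+D: time 22, value 72
Minimum time: 16 min.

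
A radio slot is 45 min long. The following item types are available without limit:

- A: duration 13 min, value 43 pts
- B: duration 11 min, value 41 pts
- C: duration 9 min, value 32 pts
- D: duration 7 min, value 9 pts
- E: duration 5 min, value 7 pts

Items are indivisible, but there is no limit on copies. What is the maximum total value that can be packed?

164 pts

Best value-per-unit is B at 41/11, and filling with it alone uses duration 4×11=44. No mix of the others beats 4×41 = 164.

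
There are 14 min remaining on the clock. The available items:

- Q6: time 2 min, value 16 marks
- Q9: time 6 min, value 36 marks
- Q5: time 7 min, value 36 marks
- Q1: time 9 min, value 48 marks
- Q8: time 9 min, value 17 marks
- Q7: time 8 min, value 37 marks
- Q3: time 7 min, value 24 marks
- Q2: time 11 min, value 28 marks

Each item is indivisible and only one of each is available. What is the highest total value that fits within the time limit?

Check high-value combinations within 14 min:
- Q9+Q7: time 6+8=14, value 36+37=73
- Q9+Q5: time 6+7=13, value 36+36=72
- Q6+Q1: time 2+9=11, value 16+48=64
Best: 73 marks.

73 marks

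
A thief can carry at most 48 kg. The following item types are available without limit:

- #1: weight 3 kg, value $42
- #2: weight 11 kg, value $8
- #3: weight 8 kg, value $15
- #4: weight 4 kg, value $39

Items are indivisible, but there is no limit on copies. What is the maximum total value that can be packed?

$672

Best value-per-unit is #1 at 42/3, and filling with it alone uses weight 16×3=48. No mix of the others beats 16×42 = 672.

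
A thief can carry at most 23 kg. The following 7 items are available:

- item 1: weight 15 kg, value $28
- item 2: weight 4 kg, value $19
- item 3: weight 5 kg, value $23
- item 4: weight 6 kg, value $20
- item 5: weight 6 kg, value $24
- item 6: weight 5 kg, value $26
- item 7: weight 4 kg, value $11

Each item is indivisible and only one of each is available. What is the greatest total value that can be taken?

Check high-value combinations within 23 kg:
- item 3+item 4+item 5+item 6: weight 5+6+6+5=22, value 23+20+24+26=93
- item 2+item 3+item 5+item 6: weight 4+5+6+5=20, value 19+23+24+26=92
- item 2+item 4+item 5+item 6: weight 4+6+6+5=21, value 19+20+24+26=89
Best: $93.

$93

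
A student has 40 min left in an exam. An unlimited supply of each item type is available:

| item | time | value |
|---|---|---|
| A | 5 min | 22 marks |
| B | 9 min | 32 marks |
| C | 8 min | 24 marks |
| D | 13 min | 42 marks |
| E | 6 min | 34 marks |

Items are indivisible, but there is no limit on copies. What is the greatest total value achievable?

Best value-per-unit is E at 34/6; filling with it alone gives 6×34 = 204.
Optimal mix: 2×A + 5×E → time 40, value 214.

214 marks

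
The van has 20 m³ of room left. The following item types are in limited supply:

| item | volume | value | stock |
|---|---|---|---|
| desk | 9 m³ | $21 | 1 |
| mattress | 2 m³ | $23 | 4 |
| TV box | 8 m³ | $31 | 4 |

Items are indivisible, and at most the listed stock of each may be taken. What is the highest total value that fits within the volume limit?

$123

Best selections within volume 20 and stock limits:
- 4×mattress + 1×TV box: volume 16, value 123
- 1×desk + 4×mattress: volume 17, value 113
Best: $123.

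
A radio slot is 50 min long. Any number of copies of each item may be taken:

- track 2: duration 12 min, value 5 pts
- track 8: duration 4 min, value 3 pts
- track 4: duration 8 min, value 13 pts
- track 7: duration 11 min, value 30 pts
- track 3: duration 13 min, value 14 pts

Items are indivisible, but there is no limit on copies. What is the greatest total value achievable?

Best value-per-unit is track 7 at 30/11; filling with it alone gives 4×30 = 120.
Optimal mix: 1×track 8 + 4×track 7 → duration 48, value 123.

123 pts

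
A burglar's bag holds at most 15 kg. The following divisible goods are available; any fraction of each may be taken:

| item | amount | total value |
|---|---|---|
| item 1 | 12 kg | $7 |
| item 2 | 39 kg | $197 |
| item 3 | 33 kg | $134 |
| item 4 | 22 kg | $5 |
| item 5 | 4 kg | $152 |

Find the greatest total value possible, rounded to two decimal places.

207.56

Take in order of value per unit:
- item 5 (152/4 per unit): all 4 → value 152, running total 152.00
- item 2 (197/39 per unit): 11 of 39 → value 11×197/39 = 55.5641, running total 207.56
Total 207.56.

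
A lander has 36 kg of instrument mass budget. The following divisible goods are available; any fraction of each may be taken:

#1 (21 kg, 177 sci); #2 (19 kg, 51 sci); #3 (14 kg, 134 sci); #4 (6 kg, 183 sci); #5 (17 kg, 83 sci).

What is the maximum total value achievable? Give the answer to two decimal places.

451.86

Take in order of value per unit:
- #4 (183/6 per unit): all 6 → value 183, running total 183.00
- #3 (134/14 per unit): all 14 → value 134, running total 317.00
- #1 (177/21 per unit): 16 of 21 → value 16×177/21 = 134.8571, running total 451.86
Total 451.86.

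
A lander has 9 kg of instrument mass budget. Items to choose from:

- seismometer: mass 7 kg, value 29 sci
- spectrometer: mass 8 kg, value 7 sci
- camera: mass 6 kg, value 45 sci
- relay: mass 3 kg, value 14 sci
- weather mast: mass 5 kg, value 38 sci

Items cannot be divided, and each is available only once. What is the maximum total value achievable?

59 sci

Check high-value combinations within 9 kg:
- camera+relay: mass 6+3=9, value 45+14=59
- relay+weather mast: mass 3+5=8, value 14+38=52
- camera: mass 6, value 45
Best: 59 sci.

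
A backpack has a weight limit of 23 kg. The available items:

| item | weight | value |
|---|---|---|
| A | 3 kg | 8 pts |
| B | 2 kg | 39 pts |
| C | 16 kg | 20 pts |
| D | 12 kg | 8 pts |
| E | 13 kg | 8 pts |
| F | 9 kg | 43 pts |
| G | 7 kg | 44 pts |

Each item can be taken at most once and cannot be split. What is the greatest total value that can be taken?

134 pts

Check high-value combinations within 23 kg:
- A+B+F+G: weight 3+2+9+7=21, value 8+39+43+44=134
- B+F+G: weight 2+9+7=18, value 39+43+44=126
- A+F+G: weight 3+9+7=19, value 8+43+44=95
- A+B+G: weight 3+2+7=12, value 8+39+44=91
Best: 134 pts.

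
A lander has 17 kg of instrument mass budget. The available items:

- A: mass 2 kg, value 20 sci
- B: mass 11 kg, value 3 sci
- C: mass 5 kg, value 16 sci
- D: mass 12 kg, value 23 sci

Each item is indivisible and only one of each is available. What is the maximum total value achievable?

Check high-value combinations within 17 kg:
- A+D: mass 2+12=14, value 20+23=43
- C+D: mass 5+12=17, value 16+23=39
- A+C: mass 2+5=7, value 20+16=36
Best: 43 sci.

43 sci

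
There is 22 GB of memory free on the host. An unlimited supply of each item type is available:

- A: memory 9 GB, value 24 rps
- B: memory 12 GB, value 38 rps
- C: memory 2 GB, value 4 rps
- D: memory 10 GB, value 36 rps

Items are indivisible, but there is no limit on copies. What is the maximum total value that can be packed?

76 rps

Best value-per-unit is D at 36/10; filling with it alone gives 2×36 = 72.
Optimal mix: 1×C + 2×D → memory 22, value 76.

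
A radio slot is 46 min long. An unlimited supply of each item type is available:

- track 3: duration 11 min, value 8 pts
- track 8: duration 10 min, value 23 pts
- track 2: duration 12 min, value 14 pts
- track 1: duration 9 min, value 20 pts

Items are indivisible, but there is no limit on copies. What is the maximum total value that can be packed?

Best value-per-unit is track 8 at 23/10; filling with it alone gives 4×23 = 92.
Optimal mix: 1×track 8 + 4×track 1 → duration 46, value 103.

103 pts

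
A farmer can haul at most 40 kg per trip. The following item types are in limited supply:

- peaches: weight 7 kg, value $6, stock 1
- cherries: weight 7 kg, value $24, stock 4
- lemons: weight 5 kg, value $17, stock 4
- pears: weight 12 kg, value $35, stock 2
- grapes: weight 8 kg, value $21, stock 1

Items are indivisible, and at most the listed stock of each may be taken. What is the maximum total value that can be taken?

Best selections within weight 40 and stock limits:
- 4×cherries + 1×pears: weight 40, value 131
- 4×cherries + 2×lemons: weight 38, value 130
Best: $131.

$131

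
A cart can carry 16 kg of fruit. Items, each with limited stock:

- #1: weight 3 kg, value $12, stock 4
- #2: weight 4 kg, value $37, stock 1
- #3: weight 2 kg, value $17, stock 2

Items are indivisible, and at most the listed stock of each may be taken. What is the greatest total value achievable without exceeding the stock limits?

Best selections within weight 16 and stock limits:
- 2×#1 + 1×#2 + 2×#3: weight 14, value 95
- 3×#1 + 1×#2 + 1×#3: weight 15, value 90
Best: $95.

$95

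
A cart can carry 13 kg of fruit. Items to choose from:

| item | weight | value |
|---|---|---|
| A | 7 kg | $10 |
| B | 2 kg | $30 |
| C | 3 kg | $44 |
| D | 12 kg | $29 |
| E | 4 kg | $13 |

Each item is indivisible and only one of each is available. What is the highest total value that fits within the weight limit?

Check high-value combinations within 13 kg:
- B+C+E: weight 2+3+4=9, value 30+44+13=87
- A+B+C: weight 7+2+3=12, value 10+30+44=84
- B+C: weight 2+3=5, value 30+44=74
- C+E: weight 3+4=7, value 44+13=57
- A+C: weight 7+3=10, value 10+44=54
Best: $87.

$87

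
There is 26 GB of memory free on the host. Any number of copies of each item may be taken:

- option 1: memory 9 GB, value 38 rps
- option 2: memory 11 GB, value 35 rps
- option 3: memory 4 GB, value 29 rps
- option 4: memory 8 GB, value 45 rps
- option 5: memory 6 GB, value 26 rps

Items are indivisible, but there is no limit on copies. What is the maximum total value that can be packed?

174 rps

Best value-per-unit is option 3 at 29/4, and filling with it alone uses memory 6×4=24. No mix of the others beats 6×29 = 174.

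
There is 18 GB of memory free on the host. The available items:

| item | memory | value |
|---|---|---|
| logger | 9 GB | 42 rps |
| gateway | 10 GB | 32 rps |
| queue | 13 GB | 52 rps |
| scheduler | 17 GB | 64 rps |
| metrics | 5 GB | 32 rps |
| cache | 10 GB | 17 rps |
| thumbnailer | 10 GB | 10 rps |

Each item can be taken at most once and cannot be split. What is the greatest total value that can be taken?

This is a 0/1 knapsack; check combinations near the capacity.
- queue+metrics: memory 13+5=18, value 52+32=84
- logger+metrics: memory 9+5=14, value 42+32=74
- gateway+metrics: memory 10+5=15, value 32+32=64
- scheduler: memory 17, value 64
Best: 84 rps.

84 rps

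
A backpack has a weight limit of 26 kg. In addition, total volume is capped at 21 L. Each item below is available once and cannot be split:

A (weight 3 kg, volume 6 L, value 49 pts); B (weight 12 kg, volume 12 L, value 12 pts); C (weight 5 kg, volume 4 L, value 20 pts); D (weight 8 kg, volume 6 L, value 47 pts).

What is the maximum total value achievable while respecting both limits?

116 pts

Feasible sets respecting both limits:
- A+C+D: weight 16, volume 16, value 116
- A+D: weight 11, volume 12, value 96
- A+C: weight 8, volume 10, value 69
Best: 116 pts.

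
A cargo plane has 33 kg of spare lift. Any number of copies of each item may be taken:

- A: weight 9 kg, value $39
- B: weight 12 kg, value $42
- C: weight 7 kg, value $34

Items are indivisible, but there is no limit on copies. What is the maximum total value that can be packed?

Best value-per-unit is C at 34/7; filling with it alone gives 4×34 = 136.
Optimal mix: 2×A + 2×C → weight 32, value 146.

$146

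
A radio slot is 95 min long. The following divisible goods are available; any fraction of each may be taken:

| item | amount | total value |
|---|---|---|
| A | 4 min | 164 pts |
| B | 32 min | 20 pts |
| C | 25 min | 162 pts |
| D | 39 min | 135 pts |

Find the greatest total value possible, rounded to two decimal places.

477.88

Take in order of value per unit:
- A (164/4 per unit): all 4 → value 164, running total 164.00
- C (162/25 per unit): all 25 → value 162, running total 326.00
- D (135/39 per unit): all 39 → value 135, running total 461.00
- B (20/32 per unit): 27 of 32 → value 27×20/32 = 16.8750, running total 477.88
Total 477.88.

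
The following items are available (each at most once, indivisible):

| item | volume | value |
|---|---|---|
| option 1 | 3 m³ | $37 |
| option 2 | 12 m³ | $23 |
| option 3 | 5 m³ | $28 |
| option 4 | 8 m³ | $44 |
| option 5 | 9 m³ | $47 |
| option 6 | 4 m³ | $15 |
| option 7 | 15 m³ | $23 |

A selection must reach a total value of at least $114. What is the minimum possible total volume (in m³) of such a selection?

Subsets with value ≥ 114, sorted by total volume:
- option 1+option 4+option 5: volume 20, value 128
- option 1+option 3+option 4+option 6: volume 20, value 124
Minimum volume: 20 m³.

20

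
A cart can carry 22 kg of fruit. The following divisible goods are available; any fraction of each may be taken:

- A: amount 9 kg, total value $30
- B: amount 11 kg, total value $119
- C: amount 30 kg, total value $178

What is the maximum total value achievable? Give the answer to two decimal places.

Take in order of value per unit:
- B (119/11 per unit): all 11 → value 119, running total 119.00
- C (178/30 per unit): 11 of 30 → value 11×178/30 = 65.2667, running total 184.27
Total 184.27.

184.27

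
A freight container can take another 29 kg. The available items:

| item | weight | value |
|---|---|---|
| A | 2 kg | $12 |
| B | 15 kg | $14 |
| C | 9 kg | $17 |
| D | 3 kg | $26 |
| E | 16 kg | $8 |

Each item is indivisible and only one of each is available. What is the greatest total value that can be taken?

This is a 0/1 knapsack; check combinations near the capacity.
- A+B+C+D: weight 2+15+9+3=29, value 12+14+17+26=69
- B+C+D: weight 15+9+3=27, value 14+17+26=57
- A+C+D: weight 2+9+3=14, value 12+17+26=55
Best: $69.

$69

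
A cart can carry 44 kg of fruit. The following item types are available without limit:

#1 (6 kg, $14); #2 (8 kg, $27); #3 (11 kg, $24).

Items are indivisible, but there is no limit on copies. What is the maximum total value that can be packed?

$136

Best value-per-unit is #2 at 27/8; filling with it alone gives 5×27 = 135.
Optimal mix: 2×#1 + 4×#2 → weight 44, value 136.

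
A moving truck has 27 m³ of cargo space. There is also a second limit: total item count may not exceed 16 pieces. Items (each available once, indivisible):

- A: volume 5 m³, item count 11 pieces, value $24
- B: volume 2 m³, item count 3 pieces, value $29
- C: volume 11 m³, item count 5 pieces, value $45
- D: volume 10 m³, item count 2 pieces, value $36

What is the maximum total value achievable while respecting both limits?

Feasible sets respecting both limits:
- B+C+D: volume 23, item count 10, value 110
- A+B+D: volume 17, item count 16, value 89
- C+D: volume 21, item count 7, value 81
- B+C: volume 13, item count 8, value 74
Best: $110.

$110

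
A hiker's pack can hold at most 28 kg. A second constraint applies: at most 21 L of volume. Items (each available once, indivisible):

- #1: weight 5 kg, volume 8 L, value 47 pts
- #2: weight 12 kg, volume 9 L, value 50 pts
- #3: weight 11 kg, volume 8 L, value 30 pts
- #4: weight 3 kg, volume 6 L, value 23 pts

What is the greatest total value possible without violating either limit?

97 pts

Feasible sets respecting both limits:
- #1+#2: weight 17, volume 17, value 97
- #2+#3: weight 23, volume 17, value 80
- #1+#3: weight 16, volume 16, value 77
Best: 97 pts.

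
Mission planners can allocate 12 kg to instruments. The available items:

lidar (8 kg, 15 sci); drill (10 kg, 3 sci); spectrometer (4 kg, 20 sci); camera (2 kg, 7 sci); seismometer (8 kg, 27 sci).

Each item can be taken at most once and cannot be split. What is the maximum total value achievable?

47 sci

Check high-value combinations within 12 kg:
- spectrometer+seismometer: mass 4+8=12, value 20+27=47
- lidar+spectrometer: mass 8+4=12, value 15+20=35
- camera+seismometer: mass 2+8=10, value 7+27=34
- spectrometer+camera: mass 4+2=6, value 20+7=27
- seismometer: mass 8, value 27
Best: 47 sci.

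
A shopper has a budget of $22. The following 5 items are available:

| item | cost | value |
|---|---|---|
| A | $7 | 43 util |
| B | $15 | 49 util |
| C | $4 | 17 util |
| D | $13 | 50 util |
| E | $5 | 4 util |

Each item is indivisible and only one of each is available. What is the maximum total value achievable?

Check high-value combinations within $22:
- A+D: cost 7+13=20, value 43+50=93
- A+B: cost 7+15=22, value 43+49=92
- C+D+E: cost 4+13+5=22, value 17+50+4=71
Best: 93 util.

93 util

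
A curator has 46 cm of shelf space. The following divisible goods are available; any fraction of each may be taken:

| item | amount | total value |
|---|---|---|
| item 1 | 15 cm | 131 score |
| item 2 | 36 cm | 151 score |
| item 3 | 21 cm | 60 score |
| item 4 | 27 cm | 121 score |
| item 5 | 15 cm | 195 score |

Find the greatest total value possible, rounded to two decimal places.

397.70

Take in order of value per unit:
- item 5 (195/15 per unit): all 15 → value 195, running total 195.00
- item 1 (131/15 per unit): all 15 → value 131, running total 326.00
- item 4 (121/27 per unit): 16 of 27 → value 16×121/27 = 71.7037, running total 397.70
Total 397.70.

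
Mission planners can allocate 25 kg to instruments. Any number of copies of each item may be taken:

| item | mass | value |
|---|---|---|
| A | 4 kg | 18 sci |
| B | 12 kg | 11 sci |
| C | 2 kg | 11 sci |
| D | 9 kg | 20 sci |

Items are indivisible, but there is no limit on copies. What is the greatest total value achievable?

Best value-per-unit is C at 11/2, and filling with it alone uses mass 12×2=24. No mix of the others beats 12×11 = 132.

132 sci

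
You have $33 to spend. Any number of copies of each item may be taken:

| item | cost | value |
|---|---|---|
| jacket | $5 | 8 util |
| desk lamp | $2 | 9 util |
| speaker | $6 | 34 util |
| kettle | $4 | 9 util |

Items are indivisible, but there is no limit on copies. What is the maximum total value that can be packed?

Best value-per-unit is speaker at 34/6; filling with it alone gives 5×34 = 170.
Optimal mix: 1×desk lamp + 5×speaker → cost 32, value 179.

179 util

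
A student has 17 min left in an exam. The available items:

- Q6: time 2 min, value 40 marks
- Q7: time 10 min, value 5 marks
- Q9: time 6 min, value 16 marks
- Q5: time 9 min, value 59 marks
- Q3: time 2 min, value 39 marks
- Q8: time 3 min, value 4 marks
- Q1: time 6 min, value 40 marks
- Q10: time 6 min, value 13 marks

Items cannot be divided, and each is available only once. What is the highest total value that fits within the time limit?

142 marks

Check high-value combinations within 17 min:
- Q6+Q5+Q3+Q8: time 2+9+2+3=16, value 40+59+39+4=142
- Q6+Q5+Q1: time 2+9+6=17, value 40+59+40=139
- Q6+Q5+Q3: time 2+9+2=13, value 40+59+39=138
Best: 142 marks.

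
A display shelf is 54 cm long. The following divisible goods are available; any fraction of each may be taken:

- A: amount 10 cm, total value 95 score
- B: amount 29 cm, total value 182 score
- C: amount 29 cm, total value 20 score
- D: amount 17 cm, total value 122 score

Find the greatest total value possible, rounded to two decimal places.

386.45

Take in order of value per unit:
- A (95/10 per unit): all 10 → value 95, running total 95.00
- D (122/17 per unit): all 17 → value 122, running total 217.00
- B (182/29 per unit): 27 of 29 → value 27×182/29 = 169.4483, running total 386.45
Total 386.45.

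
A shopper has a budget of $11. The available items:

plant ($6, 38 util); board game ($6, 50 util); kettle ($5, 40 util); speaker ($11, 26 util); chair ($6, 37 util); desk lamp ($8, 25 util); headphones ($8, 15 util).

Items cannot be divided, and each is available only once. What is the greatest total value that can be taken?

Check high-value combinations within $11:
- board game+kettle: cost 6+5=11, value 50+40=90
- plant+kettle: cost 6+5=11, value 38+40=78
- kettle+chair: cost 5+6=11, value 40+37=77
- board game: cost 6, value 50
Best: 90 util.

90 util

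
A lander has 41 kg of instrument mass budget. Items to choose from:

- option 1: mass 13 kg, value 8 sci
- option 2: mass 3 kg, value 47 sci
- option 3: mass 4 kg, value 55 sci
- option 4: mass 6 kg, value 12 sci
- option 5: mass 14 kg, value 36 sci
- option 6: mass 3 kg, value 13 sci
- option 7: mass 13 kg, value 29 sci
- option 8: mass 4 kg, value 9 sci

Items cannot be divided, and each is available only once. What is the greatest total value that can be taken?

Check high-value combinations within 41 kg:
- option 2+option 3+option 5+option 6+option 7+option 8: mass 3+4+14+3+13+4=41, value 47+55+36+13+29+9=189
- option 2+option 3+option 5+option 6+option 7: mass 3+4+14+3+13=37, value 47+55+36+13+29=180
- option 2+option 3+option 4+option 5+option 7: mass 3+4+6+14+13=40, value 47+55+12+36+29=179
- option 2+option 3+option 5+option 7+option 8: mass 3+4+14+13+4=38, value 47+55+36+29+9=176
- option 2+option 3+option 4+option 5+option 6+option 8: mass 3+4+6+14+3+4=34, value 47+55+12+36+13+9=172
Best: 189 sci.

189 sci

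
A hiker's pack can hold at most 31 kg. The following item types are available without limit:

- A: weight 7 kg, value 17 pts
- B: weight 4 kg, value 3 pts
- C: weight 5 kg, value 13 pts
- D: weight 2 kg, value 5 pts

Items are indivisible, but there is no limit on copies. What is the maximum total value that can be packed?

80 pts

Best value-per-unit is C at 13/5; filling with it alone gives 6×13 = 78.
Optimal mix: 5×C + 3×D → weight 31, value 80.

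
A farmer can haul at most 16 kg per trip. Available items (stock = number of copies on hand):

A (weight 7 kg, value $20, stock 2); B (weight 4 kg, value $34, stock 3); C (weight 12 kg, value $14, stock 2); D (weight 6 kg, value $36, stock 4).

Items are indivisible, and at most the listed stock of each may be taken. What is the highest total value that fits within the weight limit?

$106

Top feasible selections:
- 1×B + 2×D: weight 16, value 106
- 2×B + 1×D: weight 14, value 104
- 3×B: weight 12, value 102
Best: $106.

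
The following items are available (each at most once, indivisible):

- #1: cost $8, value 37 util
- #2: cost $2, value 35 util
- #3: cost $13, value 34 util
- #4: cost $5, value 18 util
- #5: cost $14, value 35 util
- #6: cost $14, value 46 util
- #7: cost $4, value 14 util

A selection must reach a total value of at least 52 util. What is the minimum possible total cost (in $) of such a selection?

Subsets with value ≥ 52, sorted by total cost:
- #2+#4: cost 7, value 53
- #1+#2: cost 10, value 72
- #2+#4+#7: cost 11, value 67
- #1+#4: cost 13, value 55
Minimum cost: 7 $.

7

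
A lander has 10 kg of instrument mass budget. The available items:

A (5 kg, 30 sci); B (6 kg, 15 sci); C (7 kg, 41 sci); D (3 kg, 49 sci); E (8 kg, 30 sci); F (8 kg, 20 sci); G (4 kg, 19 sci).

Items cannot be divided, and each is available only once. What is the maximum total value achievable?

This is a 0/1 knapsack; check combinations near the capacity.
- C+D: mass 7+3=10, value 41+49=90
- A+D: mass 5+3=8, value 30+49=79
- D+G: mass 3+4=7, value 49+19=68
- B+D: mass 6+3=9, value 15+49=64
- D: mass 3, value 49
Best: 90 sci.

90 sci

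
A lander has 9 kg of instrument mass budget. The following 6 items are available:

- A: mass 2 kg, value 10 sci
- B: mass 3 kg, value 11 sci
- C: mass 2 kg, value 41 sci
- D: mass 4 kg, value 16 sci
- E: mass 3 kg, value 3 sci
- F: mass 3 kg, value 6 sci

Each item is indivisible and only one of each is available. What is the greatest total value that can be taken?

68 sci

Check high-value combinations within 9 kg:
- B+C+D: mass 3+2+4=9, value 11+41+16=68
- A+C+D: mass 2+2+4=8, value 10+41+16=67
- C+D+F: mass 2+4+3=9, value 41+16+6=63
- A+B+C: mass 2+3+2=7, value 10+11+41=62
Best: 68 sci.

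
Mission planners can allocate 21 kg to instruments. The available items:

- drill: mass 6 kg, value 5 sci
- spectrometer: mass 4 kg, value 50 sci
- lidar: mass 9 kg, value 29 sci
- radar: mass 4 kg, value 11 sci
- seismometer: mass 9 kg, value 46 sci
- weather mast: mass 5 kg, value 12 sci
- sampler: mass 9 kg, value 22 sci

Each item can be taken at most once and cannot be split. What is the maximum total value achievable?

108 sci

This is a 0/1 knapsack; check combinations near the capacity.
- spectrometer+seismometer+weather mast: mass 4+9+5=18, value 50+46+12=108
- spectrometer+radar+seismometer: mass 4+4+9=17, value 50+11+46=107
- drill+spectrometer+seismometer: mass 6+4+9=19, value 5+50+46=101
- spectrometer+seismometer: mass 4+9=13, value 50+46=96
- spectrometer+lidar+weather mast: mass 4+9+5=18, value 50+29+12=91
Best: 108 sci.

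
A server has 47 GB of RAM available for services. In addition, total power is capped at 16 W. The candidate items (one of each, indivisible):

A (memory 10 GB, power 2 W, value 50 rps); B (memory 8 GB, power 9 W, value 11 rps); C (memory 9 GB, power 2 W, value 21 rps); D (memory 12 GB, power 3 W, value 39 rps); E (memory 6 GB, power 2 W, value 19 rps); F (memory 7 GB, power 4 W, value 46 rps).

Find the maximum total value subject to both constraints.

Feasible sets respecting both limits:
- A+C+D+E+F: memory 44, power 13, value 175
- A+C+D+F: memory 38, power 11, value 156
- A+D+E+F: memory 35, power 11, value 154
- A+C+E+F: memory 32, power 10, value 136
Best: 175 rps.

175 rps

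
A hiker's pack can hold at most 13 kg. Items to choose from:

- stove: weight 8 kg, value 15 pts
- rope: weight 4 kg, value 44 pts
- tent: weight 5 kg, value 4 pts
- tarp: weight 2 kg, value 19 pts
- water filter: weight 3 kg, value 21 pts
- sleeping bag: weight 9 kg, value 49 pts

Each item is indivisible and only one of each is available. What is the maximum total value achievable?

93 pts

This is a 0/1 knapsack; check combinations near the capacity.
- rope+sleeping bag: weight 4+9=13, value 44+49=93
- rope+tarp+water filter: weight 4+2+3=9, value 44+19+21=84
- water filter+sleeping bag: weight 3+9=12, value 21+49=70
- rope+tent+water filter: weight 4+5+3=12, value 44+4+21=69
Best: 93 pts.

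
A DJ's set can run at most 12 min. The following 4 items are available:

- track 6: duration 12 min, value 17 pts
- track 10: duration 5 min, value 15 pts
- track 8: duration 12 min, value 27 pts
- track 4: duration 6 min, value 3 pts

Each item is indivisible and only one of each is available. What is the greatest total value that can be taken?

27 pts

Check high-value combinations within 12 min:
- track 8: duration 12, value 27
- track 10+track 4: duration 5+6=11, value 15+3=18
- track 6: duration 12, value 17
- track 10: duration 5, value 15
Best: 27 pts.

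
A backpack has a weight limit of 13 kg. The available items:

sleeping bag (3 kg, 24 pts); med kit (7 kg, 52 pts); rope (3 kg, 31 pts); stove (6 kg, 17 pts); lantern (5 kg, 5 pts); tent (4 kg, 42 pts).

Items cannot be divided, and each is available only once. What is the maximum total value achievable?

This is a 0/1 knapsack; check combinations near the capacity.
- sleeping bag+med kit+rope: weight 3+7+3=13, value 24+52+31=107
- sleeping bag+rope+tent: weight 3+3+4=10, value 24+31+42=97
- med kit+tent: weight 7+4=11, value 52+42=94
Best: 107 pts.

107 pts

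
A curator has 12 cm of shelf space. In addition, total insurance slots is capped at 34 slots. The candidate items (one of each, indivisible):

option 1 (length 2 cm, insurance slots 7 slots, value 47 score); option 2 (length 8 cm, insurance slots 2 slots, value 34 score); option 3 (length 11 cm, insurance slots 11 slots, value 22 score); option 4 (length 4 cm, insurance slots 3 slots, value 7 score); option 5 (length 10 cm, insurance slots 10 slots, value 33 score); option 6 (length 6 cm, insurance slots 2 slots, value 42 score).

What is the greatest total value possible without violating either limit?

96 score

Feasible sets respecting both limits:
- option 1+option 4+option 6: length 12, insurance slots 12, value 96
- option 1+option 6: length 8, insurance slots 9, value 89
- option 1+option 2: length 10, insurance slots 9, value 81
- option 1+option 5: length 12, insurance slots 17, value 80
Best: 96 score.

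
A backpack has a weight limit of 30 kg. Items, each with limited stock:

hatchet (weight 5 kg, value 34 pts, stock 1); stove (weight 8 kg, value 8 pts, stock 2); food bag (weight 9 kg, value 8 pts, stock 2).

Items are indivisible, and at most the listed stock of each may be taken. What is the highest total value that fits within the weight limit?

58 pts

Best selections within weight 30 and stock limits:
- 1×hatchet + 2×stove + 1×food bag: weight 30, value 58
- 1×hatchet + 2×stove: weight 21, value 50
- 1×hatchet + 1×stove + 1×food bag: weight 22, value 50
Best: 58 pts.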